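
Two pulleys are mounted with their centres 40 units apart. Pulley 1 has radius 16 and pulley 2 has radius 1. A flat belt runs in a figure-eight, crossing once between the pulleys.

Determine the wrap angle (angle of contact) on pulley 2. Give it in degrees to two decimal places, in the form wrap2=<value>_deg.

wrap2=230.30_deg

crossed belt: β = asin((r1+r2)/C) = asin(17/40) = 25.1507°
wrap1 = wrap2 = π + 2β = 230.3013°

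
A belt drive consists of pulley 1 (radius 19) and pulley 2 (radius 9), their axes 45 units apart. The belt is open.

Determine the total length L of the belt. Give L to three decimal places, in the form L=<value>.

open belt: β = asin((r2−r1)/C) = asin(-10/45) = -12.8396°
wrap1 = π − 2β = 205.6792°
wrap2 = π + 2β = 154.3208°
tangent length = C·cosβ = 43.8748
L = r1·wrap1 + r2·wrap2 + 2·C·cosβ = 19·3.5898 + 9·2.6934 + 2·43.8748 = 180.1961

L=180.196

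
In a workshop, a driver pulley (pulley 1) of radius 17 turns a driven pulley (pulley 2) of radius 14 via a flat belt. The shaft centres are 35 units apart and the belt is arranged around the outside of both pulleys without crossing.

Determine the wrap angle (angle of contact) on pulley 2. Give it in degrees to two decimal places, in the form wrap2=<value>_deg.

wrap2=170.17_deg

open belt: β = asin((r2−r1)/C) = asin(-3/35) = -4.9171°
wrap1 = π − 2β = 189.8342°
wrap2 = π + 2β = 170.1658°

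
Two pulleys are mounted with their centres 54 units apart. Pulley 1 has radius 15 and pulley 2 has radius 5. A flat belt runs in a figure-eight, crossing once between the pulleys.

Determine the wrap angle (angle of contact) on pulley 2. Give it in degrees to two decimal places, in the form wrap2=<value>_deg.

crossed belt: β = asin((r1+r2)/C) = asin(20/54) = 21.7385°
wrap1 = wrap2 = π + 2β = 223.4769°

wrap2=223.48_deg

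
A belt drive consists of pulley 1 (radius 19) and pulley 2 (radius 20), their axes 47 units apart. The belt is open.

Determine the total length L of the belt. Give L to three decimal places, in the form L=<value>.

open belt: β = asin((r2−r1)/C) = asin(1/47) = 1.2192°
wrap1 = π − 2β = 177.5617°
wrap2 = π + 2β = 182.4383°
tangent length = C·cosβ = 46.9894
L = r1·wrap1 + r2·wrap2 + 2·C·cosβ = 19·3.0990 + 20·3.1841 + 2·46.9894 = 216.5434

L=216.543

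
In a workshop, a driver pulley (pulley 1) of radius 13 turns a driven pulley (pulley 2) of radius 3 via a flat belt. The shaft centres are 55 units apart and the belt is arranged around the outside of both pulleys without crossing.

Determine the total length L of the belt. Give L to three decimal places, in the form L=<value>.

L=162.089

open belt: β = asin((r2−r1)/C) = asin(-10/55) = -10.4757°
wrap1 = π − 2β = 200.9514°
wrap2 = π + 2β = 159.0486°
tangent length = C·cosβ = 54.0833
L = r1·wrap1 + r2·wrap2 + 2·C·cosβ = 13·3.5073 + 3·2.7759 + 2·54.0833 = 162.0887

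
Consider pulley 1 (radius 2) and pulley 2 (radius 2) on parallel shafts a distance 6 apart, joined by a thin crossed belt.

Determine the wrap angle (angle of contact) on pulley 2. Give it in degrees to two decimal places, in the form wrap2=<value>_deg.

wrap2=263.62_deg

crossed belt: β = asin((r1+r2)/C) = asin(4/6) = 41.8103°
wrap1 = wrap2 = π + 2β = 263.6206°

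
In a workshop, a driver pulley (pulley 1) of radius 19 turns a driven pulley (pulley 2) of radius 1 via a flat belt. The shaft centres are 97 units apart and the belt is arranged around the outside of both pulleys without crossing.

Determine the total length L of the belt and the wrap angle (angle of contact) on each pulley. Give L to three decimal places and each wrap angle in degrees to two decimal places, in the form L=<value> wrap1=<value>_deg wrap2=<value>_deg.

L=260.182 wrap1=201.39_deg wrap2=158.61_deg

open belt: β = asin((r2−r1)/C) = asin(-18/97) = -10.6942°
wrap1 = π − 2β = 201.3884°
wrap2 = π + 2β = 158.6116°
tangent length = C·cosβ = 95.3153
L = r1·wrap1 + r2·wrap2 + 2·C·cosβ = 19·3.5149 + 1·2.7683 + 2·95.3153 = 260.1817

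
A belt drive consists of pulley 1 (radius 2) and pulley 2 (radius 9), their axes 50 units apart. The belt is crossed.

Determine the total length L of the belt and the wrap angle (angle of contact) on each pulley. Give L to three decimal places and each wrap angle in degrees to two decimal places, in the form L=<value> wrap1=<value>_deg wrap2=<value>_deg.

L=136.987 wrap1=205.42_deg wrap2=205.42_deg

crossed belt: β = asin((r1+r2)/C) = asin(11/50) = 12.7090°
wrap1 = wrap2 = π + 2β = 205.4181°
tangent length = C·cosβ = 48.7750
L = (r1+r2)·wrap + 2·C·cosβ = 11·3.5852 + 2·48.7750 = 136.9874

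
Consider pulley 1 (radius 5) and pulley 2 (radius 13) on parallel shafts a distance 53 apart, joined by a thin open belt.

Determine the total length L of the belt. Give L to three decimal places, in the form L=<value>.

L=163.759

open belt: β = asin((r2−r1)/C) = asin(8/53) = 8.6816°
wrap1 = π − 2β = 162.6368°
wrap2 = π + 2β = 197.3632°
tangent length = C·cosβ = 52.3927
L = r1·wrap1 + r2·wrap2 + 2·C·cosβ = 5·2.8385 + 13·3.4446 + 2·52.3927 = 163.7585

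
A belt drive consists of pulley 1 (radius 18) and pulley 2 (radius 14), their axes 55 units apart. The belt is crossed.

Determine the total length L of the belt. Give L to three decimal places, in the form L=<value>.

crossed belt: β = asin((r1+r2)/C) = asin(32/55) = 35.5785°
wrap1 = wrap2 = π + 2β = 251.1571°
tangent length = C·cosβ = 44.7325
L = (r1+r2)·wrap + 2·C·cosβ = 32·4.3835 + 2·44.7325 = 229.7376

L=229.738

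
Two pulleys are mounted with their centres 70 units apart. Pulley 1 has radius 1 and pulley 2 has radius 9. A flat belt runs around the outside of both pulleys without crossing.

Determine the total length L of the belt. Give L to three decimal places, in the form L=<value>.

L=172.331

open belt: β = asin((r2−r1)/C) = asin(8/70) = 6.5624°
wrap1 = π − 2β = 166.8751°
wrap2 = π + 2β = 193.1249°
tangent length = C·cosβ = 69.5414
L = r1·wrap1 + r2·wrap2 + 2·C·cosβ = 1·2.9125 + 9·3.3707 + 2·69.5414 = 172.3312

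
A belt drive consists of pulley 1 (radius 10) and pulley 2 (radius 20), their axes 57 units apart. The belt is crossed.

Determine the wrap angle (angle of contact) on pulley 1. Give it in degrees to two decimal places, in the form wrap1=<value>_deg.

wrap1=243.51_deg

crossed belt: β = asin((r1+r2)/C) = asin(30/57) = 31.7569°
wrap1 = wrap2 = π + 2β = 243.5137°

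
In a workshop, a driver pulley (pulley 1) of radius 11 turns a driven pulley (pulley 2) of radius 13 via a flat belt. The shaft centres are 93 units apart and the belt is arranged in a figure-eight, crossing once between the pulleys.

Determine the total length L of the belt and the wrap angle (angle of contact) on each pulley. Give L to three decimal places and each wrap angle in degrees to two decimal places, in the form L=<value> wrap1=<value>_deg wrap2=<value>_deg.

L=267.627 wrap1=209.91_deg wrap2=209.91_deg

crossed belt: β = asin((r1+r2)/C) = asin(24/93) = 14.9552°
wrap1 = wrap2 = π + 2β = 209.9105°
tangent length = C·cosβ = 89.8499
L = (r1+r2)·wrap + 2·C·cosβ = 24·3.6636 + 2·89.8499 = 267.6269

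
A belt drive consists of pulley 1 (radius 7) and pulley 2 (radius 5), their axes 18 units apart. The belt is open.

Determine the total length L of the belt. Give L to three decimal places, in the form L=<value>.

open belt: β = asin((r2−r1)/C) = asin(-2/18) = -6.3794°
wrap1 = π − 2β = 192.7587°
wrap2 = π + 2β = 167.2413°
tangent length = C·cosβ = 17.8885
L = r1·wrap1 + r2·wrap2 + 2·C·cosβ = 7·3.3643 + 5·2.9189 + 2·17.8885 = 73.9216

L=73.922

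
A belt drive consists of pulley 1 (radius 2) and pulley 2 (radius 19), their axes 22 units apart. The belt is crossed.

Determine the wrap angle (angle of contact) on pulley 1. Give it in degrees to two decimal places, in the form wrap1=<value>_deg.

wrap1=325.32_deg

crossed belt: β = asin((r1+r2)/C) = asin(21/22) = 72.6586°
wrap1 = wrap2 = π + 2β = 325.3171°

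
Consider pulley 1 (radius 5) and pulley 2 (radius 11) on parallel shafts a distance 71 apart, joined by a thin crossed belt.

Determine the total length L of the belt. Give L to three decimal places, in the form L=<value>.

L=195.887

crossed belt: β = asin((r1+r2)/C) = asin(16/71) = 13.0236°
wrap1 = wrap2 = π + 2β = 206.0472°
tangent length = C·cosβ = 69.1737
L = (r1+r2)·wrap + 2·C·cosβ = 16·3.5962 + 2·69.1737 = 195.8866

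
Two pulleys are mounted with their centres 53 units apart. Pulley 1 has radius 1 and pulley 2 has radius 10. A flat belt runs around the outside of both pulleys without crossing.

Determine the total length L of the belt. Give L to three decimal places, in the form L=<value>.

open belt: β = asin((r2−r1)/C) = asin(9/53) = 9.7768°
wrap1 = π − 2β = 160.4463°
wrap2 = π + 2β = 199.5537°
tangent length = C·cosβ = 52.2303
L = r1·wrap1 + r2·wrap2 + 2·C·cosβ = 1·2.8003 + 10·3.4829 + 2·52.2303 = 142.0895

L=142.090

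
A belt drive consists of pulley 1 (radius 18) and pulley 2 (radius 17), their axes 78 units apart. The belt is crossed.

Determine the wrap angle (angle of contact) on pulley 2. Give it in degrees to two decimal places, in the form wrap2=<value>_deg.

crossed belt: β = asin((r1+r2)/C) = asin(35/78) = 26.6615°
wrap1 = wrap2 = π + 2β = 233.3229°

wrap2=233.32_deg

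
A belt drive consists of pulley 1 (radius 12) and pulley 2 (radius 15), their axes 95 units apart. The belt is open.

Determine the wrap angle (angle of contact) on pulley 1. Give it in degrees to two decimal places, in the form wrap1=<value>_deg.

wrap1=176.38_deg

open belt: β = asin((r2−r1)/C) = asin(3/95) = 1.8096°
wrap1 = π − 2β = 176.3807°
wrap2 = π + 2β = 183.6193°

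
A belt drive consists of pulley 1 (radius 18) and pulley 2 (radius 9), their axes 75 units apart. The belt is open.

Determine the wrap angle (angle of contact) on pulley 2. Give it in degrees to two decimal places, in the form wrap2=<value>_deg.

open belt: β = asin((r2−r1)/C) = asin(-9/75) = -6.8921°
wrap1 = π − 2β = 193.7842°
wrap2 = π + 2β = 166.2158°

wrap2=166.22_deg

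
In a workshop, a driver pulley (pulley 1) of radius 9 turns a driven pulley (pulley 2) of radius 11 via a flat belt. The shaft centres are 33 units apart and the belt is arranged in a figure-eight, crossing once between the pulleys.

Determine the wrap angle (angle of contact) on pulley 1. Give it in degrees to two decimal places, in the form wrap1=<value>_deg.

crossed belt: β = asin((r1+r2)/C) = asin(20/33) = 37.3052°
wrap1 = wrap2 = π + 2β = 254.6104°

wrap1=254.61_deg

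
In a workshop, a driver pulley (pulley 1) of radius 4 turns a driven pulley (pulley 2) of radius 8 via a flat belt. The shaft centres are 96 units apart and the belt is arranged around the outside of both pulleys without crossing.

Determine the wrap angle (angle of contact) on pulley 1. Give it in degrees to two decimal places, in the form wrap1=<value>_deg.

wrap1=175.22_deg

open belt: β = asin((r2−r1)/C) = asin(4/96) = 2.3880°
wrap1 = π − 2β = 175.2240°
wrap2 = π + 2β = 184.7760°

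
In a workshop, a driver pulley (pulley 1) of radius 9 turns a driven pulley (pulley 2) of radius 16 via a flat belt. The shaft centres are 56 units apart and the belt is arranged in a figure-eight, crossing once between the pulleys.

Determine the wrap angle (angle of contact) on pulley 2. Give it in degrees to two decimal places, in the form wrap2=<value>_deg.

wrap2=233.03_deg

crossed belt: β = asin((r1+r2)/C) = asin(25/56) = 26.5148°
wrap1 = wrap2 = π + 2β = 233.0295°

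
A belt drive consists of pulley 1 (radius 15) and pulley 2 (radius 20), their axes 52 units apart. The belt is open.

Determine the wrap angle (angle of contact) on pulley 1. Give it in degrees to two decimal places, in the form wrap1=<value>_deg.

open belt: β = asin((r2−r1)/C) = asin(5/52) = 5.5177°
wrap1 = π − 2β = 168.9645°
wrap2 = π + 2β = 191.0355°

wrap1=168.96_deg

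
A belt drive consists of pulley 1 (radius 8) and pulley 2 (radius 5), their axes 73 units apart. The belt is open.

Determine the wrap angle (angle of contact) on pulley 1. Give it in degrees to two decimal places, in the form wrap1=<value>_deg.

wrap1=184.71_deg

open belt: β = asin((r2−r1)/C) = asin(-3/73) = -2.3553°
wrap1 = π − 2β = 184.7106°
wrap2 = π + 2β = 175.2894°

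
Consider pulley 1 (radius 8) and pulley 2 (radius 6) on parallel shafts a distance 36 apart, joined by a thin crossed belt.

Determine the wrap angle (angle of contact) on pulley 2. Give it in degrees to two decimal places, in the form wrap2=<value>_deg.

wrap2=225.77_deg

crossed belt: β = asin((r1+r2)/C) = asin(14/36) = 22.8854°
wrap1 = wrap2 = π + 2β = 225.7708°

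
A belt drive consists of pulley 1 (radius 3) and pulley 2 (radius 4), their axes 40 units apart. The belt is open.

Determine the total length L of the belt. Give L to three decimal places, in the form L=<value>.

L=102.016

open belt: β = asin((r2−r1)/C) = asin(1/40) = 1.4325°
wrap1 = π − 2β = 177.1349°
wrap2 = π + 2β = 182.8651°
tangent length = C·cosβ = 39.9875
L = r1·wrap1 + r2·wrap2 + 2·C·cosβ = 3·3.0916 + 4·3.1916 + 2·39.9875 = 102.0161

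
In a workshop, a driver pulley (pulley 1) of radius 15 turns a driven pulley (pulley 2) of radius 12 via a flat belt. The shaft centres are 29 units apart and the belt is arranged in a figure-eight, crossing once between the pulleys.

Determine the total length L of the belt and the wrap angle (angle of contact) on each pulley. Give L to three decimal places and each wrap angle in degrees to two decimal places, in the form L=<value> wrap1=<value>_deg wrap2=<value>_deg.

L=170.640 wrap1=317.19_deg wrap2=317.19_deg

crossed belt: β = asin((r1+r2)/C) = asin(27/29) = 68.5967°
wrap1 = wrap2 = π + 2β = 317.1933°
tangent length = C·cosβ = 10.5830
L = (r1+r2)·wrap + 2·C·cosβ = 27·5.5361 + 2·10.5830 = 170.6398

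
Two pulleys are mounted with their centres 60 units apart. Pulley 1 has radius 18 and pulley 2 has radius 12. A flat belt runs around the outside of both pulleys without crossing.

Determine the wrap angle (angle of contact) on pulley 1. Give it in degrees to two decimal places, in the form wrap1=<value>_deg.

open belt: β = asin((r2−r1)/C) = asin(-6/60) = -5.7392°
wrap1 = π − 2β = 191.4783°
wrap2 = π + 2β = 168.5217°

wrap1=191.48_deg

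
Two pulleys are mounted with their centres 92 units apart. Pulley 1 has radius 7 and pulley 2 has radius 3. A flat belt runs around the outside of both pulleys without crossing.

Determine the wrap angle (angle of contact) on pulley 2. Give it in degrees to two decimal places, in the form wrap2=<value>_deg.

open belt: β = asin((r2−r1)/C) = asin(-4/92) = -2.4919°
wrap1 = π − 2β = 184.9838°
wrap2 = π + 2β = 175.0162°

wrap2=175.02_deg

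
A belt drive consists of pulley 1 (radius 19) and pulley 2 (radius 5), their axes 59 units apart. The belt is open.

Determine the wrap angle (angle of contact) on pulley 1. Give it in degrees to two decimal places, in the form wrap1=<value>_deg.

open belt: β = asin((r2−r1)/C) = asin(-14/59) = -13.7265°
wrap1 = π − 2β = 207.4531°
wrap2 = π + 2β = 152.5469°

wrap1=207.45_deg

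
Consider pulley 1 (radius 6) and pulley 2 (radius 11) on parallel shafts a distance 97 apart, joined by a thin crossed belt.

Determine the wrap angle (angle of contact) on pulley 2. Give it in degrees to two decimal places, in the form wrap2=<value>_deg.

crossed belt: β = asin((r1+r2)/C) = asin(17/97) = 10.0937°
wrap1 = wrap2 = π + 2β = 200.1873°

wrap2=200.19_deg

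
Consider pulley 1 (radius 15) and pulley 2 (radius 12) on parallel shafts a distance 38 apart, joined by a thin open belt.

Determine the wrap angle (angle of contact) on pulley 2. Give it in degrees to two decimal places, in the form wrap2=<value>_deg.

wrap2=170.94_deg

open belt: β = asin((r2−r1)/C) = asin(-3/38) = -4.5281°
wrap1 = π − 2β = 189.0561°
wrap2 = π + 2β = 170.9439°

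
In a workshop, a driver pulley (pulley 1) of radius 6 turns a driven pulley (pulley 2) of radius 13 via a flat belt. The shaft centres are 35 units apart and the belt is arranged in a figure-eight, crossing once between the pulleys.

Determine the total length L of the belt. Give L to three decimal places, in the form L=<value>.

crossed belt: β = asin((r1+r2)/C) = asin(19/35) = 32.8783°
wrap1 = wrap2 = π + 2β = 245.7567°
tangent length = C·cosβ = 29.3939
L = (r1+r2)·wrap + 2·C·cosβ = 19·4.2893 + 2·29.3939 = 140.2838

L=140.284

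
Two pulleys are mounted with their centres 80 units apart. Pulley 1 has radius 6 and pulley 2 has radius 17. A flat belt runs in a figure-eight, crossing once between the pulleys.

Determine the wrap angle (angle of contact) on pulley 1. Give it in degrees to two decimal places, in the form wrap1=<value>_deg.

wrap1=213.42_deg

crossed belt: β = asin((r1+r2)/C) = asin(23/80) = 16.7083°
wrap1 = wrap2 = π + 2β = 213.4167°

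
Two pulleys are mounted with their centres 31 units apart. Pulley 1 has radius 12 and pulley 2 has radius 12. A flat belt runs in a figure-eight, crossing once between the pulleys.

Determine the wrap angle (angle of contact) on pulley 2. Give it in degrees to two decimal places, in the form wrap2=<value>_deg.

wrap2=281.46_deg

crossed belt: β = asin((r1+r2)/C) = asin(24/31) = 50.7320°
wrap1 = wrap2 = π + 2β = 281.4639°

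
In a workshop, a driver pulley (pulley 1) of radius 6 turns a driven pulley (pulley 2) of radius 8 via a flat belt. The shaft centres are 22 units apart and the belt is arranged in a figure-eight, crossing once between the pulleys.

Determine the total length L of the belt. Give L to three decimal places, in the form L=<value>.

L=97.237

crossed belt: β = asin((r1+r2)/C) = asin(14/22) = 39.5212°
wrap1 = wrap2 = π + 2β = 259.0424°
tangent length = C·cosβ = 16.9706
L = (r1+r2)·wrap + 2·C·cosβ = 14·4.5211 + 2·16.9706 = 97.2371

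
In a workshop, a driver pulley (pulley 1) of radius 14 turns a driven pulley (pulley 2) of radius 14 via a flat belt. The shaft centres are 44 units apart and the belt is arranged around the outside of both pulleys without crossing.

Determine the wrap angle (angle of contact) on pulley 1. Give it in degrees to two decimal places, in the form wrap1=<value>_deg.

open belt: β = asin((r2−r1)/C) = asin(0/44) = 0.0000°
wrap1 = π − 2β = 180.0000°
wrap2 = π + 2β = 180.0000°

wrap1=180.00_deg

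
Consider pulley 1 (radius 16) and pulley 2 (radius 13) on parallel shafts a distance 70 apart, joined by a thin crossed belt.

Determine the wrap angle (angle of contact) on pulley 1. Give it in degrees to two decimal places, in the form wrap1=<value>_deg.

wrap1=228.95_deg

crossed belt: β = asin((r1+r2)/C) = asin(29/70) = 24.4743°
wrap1 = wrap2 = π + 2β = 228.9487°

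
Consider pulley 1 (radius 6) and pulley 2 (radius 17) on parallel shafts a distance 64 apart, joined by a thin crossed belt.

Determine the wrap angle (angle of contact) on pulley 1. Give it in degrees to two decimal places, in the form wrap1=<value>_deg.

wrap1=222.12_deg

crossed belt: β = asin((r1+r2)/C) = asin(23/64) = 21.0618°
wrap1 = wrap2 = π + 2β = 222.1236°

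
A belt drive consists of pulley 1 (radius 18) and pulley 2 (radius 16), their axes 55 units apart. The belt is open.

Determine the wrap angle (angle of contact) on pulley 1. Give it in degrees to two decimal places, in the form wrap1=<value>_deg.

open belt: β = asin((r2−r1)/C) = asin(-2/55) = -2.0839°
wrap1 = π − 2β = 184.1679°
wrap2 = π + 2β = 175.8321°

wrap1=184.17_deg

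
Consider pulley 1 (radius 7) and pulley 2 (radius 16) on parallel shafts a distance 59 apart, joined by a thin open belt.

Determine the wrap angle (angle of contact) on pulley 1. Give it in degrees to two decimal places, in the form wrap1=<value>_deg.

wrap1=162.45_deg

open belt: β = asin((r2−r1)/C) = asin(9/59) = 8.7743°
wrap1 = π − 2β = 162.4514°
wrap2 = π + 2β = 197.5486°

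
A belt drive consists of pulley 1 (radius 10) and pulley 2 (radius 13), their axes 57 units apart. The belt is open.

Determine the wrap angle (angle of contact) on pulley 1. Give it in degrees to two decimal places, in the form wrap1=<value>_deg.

wrap1=173.97_deg

open belt: β = asin((r2−r1)/C) = asin(3/57) = 3.0170°
wrap1 = π − 2β = 173.9661°
wrap2 = π + 2β = 186.0339°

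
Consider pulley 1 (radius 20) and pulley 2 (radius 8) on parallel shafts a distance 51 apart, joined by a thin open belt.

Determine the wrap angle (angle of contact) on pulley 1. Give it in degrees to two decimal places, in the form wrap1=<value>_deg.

open belt: β = asin((r2−r1)/C) = asin(-12/51) = -13.6090°
wrap1 = π − 2β = 207.2179°
wrap2 = π + 2β = 152.7821°

wrap1=207.22_deg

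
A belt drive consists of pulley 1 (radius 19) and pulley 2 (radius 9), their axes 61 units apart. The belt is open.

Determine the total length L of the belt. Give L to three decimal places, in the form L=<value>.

L=211.608

open belt: β = asin((r2−r1)/C) = asin(-10/61) = -9.4353°
wrap1 = π − 2β = 198.8707°
wrap2 = π + 2β = 161.1293°
tangent length = C·cosβ = 60.1747
L = r1·wrap1 + r2·wrap2 + 2·C·cosβ = 19·3.4709 + 9·2.8122 + 2·60.1747 = 211.6076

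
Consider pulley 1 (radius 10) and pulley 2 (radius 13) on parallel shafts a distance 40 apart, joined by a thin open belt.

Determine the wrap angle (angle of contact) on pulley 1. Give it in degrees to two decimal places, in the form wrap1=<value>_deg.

open belt: β = asin((r2−r1)/C) = asin(3/40) = 4.3012°
wrap1 = π − 2β = 171.3976°
wrap2 = π + 2β = 188.6024°

wrap1=171.40_deg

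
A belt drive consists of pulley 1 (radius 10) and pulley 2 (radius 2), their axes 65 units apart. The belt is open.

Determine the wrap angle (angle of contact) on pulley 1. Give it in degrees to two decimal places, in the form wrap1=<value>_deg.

open belt: β = asin((r2−r1)/C) = asin(-8/65) = -7.0697°
wrap1 = π − 2β = 194.1394°
wrap2 = π + 2β = 165.8606°

wrap1=194.14_deg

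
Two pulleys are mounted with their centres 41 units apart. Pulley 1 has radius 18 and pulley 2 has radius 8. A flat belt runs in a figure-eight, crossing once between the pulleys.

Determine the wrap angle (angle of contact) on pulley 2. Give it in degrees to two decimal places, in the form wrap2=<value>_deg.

crossed belt: β = asin((r1+r2)/C) = asin(26/41) = 39.3567°
wrap1 = wrap2 = π + 2β = 258.7134°

wrap2=258.71_deg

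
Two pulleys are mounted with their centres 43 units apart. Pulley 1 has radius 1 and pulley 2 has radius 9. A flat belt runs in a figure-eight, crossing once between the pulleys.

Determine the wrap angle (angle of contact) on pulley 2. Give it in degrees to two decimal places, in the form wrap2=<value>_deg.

crossed belt: β = asin((r1+r2)/C) = asin(10/43) = 13.4477°
wrap1 = wrap2 = π + 2β = 206.8955°

wrap2=206.90_deg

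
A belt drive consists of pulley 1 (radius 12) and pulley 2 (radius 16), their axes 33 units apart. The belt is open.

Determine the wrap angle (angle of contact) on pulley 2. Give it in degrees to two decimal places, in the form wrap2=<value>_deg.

wrap2=193.92_deg

open belt: β = asin((r2−r1)/C) = asin(4/33) = 6.9621°
wrap1 = π − 2β = 166.0759°
wrap2 = π + 2β = 193.9241°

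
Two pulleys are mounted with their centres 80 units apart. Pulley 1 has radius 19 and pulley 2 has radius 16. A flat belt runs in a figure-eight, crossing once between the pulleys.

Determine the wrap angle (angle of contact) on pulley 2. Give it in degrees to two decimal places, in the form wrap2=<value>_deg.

crossed belt: β = asin((r1+r2)/C) = asin(35/80) = 25.9445°
wrap1 = wrap2 = π + 2β = 231.8890°

wrap2=231.89_deg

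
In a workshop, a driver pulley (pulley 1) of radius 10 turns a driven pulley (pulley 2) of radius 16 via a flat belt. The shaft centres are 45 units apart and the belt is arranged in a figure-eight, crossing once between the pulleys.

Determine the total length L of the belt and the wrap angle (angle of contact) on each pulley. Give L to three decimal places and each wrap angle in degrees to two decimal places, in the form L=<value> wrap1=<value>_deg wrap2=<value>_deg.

crossed belt: β = asin((r1+r2)/C) = asin(26/45) = 35.2944°
wrap1 = wrap2 = π + 2β = 250.5888°
tangent length = C·cosβ = 36.7287
L = (r1+r2)·wrap + 2·C·cosβ = 26·4.3736 + 2·36.7287 = 187.1711

L=187.171 wrap1=250.59_deg wrap2=250.59_deg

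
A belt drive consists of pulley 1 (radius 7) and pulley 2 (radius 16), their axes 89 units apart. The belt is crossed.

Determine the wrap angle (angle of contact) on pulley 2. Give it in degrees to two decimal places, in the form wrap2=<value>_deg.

crossed belt: β = asin((r1+r2)/C) = asin(23/89) = 14.9767°
wrap1 = wrap2 = π + 2β = 209.9535°

wrap2=209.95_deg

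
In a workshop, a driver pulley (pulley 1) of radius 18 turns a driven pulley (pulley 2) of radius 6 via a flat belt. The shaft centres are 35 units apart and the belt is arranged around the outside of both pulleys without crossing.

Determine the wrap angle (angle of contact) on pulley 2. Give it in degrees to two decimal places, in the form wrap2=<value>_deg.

wrap2=139.90_deg

open belt: β = asin((r2−r1)/C) = asin(-12/35) = -20.0510°
wrap1 = π − 2β = 220.1021°
wrap2 = π + 2β = 139.8979°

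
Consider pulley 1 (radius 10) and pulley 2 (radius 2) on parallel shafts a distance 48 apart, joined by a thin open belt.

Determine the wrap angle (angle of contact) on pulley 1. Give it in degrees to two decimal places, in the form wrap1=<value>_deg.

wrap1=199.19_deg

open belt: β = asin((r2−r1)/C) = asin(-8/48) = -9.5941°
wrap1 = π − 2β = 199.1881°
wrap2 = π + 2β = 160.8119°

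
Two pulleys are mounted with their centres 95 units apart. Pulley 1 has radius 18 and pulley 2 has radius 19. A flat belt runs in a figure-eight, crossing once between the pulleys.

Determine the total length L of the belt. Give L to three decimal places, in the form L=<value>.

L=320.841

crossed belt: β = asin((r1+r2)/C) = asin(37/95) = 22.9218°
wrap1 = wrap2 = π + 2β = 225.8435°
tangent length = C·cosβ = 87.4986
L = (r1+r2)·wrap + 2·C·cosβ = 37·3.9417 + 2·87.4986 = 320.8405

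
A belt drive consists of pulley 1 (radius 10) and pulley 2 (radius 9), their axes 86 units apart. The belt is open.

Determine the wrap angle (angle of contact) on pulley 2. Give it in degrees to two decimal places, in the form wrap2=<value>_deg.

open belt: β = asin((r2−r1)/C) = asin(-1/86) = -0.6662°
wrap1 = π − 2β = 181.3325°
wrap2 = π + 2β = 178.6675°

wrap2=178.67_deg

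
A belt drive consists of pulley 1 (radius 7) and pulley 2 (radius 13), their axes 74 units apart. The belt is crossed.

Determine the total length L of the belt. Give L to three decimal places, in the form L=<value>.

L=216.271

crossed belt: β = asin((r1+r2)/C) = asin(20/74) = 15.6804°
wrap1 = wrap2 = π + 2β = 211.3607°
tangent length = C·cosβ = 71.2461
L = (r1+r2)·wrap + 2·C·cosβ = 20·3.6889 + 2·71.2461 = 216.2709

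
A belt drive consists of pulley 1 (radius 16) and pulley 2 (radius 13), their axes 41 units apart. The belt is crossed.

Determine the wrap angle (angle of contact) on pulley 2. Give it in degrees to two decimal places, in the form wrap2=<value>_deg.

crossed belt: β = asin((r1+r2)/C) = asin(29/41) = 45.0170°
wrap1 = wrap2 = π + 2β = 270.0341°

wrap2=270.03_deg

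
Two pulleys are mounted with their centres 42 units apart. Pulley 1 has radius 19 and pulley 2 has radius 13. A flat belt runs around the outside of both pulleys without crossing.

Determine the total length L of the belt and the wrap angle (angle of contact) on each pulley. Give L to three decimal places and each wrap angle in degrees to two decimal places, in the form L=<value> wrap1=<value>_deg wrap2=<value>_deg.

L=185.390 wrap1=196.43_deg wrap2=163.57_deg

open belt: β = asin((r2−r1)/C) = asin(-6/42) = -8.2132°
wrap1 = π − 2β = 196.4264°
wrap2 = π + 2β = 163.5736°
tangent length = C·cosβ = 41.5692
L = r1·wrap1 + r2·wrap2 + 2·C·cosβ = 19·3.4283 + 13·2.8549 + 2·41.5692 = 185.3896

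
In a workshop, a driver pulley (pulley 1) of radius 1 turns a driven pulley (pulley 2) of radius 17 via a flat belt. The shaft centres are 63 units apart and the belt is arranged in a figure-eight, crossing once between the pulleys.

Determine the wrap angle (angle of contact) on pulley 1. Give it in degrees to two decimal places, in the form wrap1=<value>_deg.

wrap1=213.20_deg

crossed belt: β = asin((r1+r2)/C) = asin(18/63) = 16.6015°
wrap1 = wrap2 = π + 2β = 213.2031°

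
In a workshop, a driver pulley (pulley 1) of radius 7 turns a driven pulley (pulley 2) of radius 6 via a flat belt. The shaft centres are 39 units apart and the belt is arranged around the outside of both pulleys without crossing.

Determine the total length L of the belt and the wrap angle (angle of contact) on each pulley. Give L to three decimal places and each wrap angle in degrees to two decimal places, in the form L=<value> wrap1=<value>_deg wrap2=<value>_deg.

open belt: β = asin((r2−r1)/C) = asin(-1/39) = -1.4693°
wrap1 = π − 2β = 182.9386°
wrap2 = π + 2β = 177.0614°
tangent length = C·cosβ = 38.9872
L = r1·wrap1 + r2·wrap2 + 2·C·cosβ = 7·3.1929 + 6·3.0903 + 2·38.9872 = 118.8663

L=118.866 wrap1=182.94_deg wrap2=177.06_deg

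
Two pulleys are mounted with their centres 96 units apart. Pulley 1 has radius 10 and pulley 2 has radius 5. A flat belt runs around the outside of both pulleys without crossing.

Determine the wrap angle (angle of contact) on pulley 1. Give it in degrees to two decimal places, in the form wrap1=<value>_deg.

wrap1=185.97_deg

open belt: β = asin((r2−r1)/C) = asin(-5/96) = -2.9855°
wrap1 = π − 2β = 185.9710°
wrap2 = π + 2β = 174.0290°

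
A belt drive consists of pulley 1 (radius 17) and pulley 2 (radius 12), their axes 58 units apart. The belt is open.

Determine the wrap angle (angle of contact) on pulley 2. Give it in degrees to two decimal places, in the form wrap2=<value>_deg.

wrap2=170.11_deg

open belt: β = asin((r2−r1)/C) = asin(-5/58) = -4.9454°
wrap1 = π − 2β = 189.8909°
wrap2 = π + 2β = 170.1091°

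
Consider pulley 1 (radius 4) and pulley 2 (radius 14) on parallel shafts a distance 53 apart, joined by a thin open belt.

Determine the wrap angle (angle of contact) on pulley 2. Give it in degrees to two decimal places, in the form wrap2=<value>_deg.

wrap2=201.75_deg

open belt: β = asin((r2−r1)/C) = asin(10/53) = 10.8757°
wrap1 = π − 2β = 158.2486°
wrap2 = π + 2β = 201.7514°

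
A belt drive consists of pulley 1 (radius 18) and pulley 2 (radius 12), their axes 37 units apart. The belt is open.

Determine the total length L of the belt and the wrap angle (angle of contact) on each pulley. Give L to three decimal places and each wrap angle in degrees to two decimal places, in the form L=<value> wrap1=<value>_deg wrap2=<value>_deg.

L=169.223 wrap1=198.66_deg wrap2=161.34_deg

open belt: β = asin((r2−r1)/C) = asin(-6/37) = -9.3324°
wrap1 = π − 2β = 198.6648°
wrap2 = π + 2β = 161.3352°
tangent length = C·cosβ = 36.5103
L = r1·wrap1 + r2·wrap2 + 2·C·cosβ = 18·3.4674 + 12·2.8158 + 2·36.5103 = 169.2229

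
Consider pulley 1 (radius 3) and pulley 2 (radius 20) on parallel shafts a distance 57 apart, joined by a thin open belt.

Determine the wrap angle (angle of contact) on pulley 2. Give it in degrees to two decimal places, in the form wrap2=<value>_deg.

open belt: β = asin((r2−r1)/C) = asin(17/57) = 17.3523°
wrap1 = π − 2β = 145.2955°
wrap2 = π + 2β = 214.7045°

wrap2=214.70_deg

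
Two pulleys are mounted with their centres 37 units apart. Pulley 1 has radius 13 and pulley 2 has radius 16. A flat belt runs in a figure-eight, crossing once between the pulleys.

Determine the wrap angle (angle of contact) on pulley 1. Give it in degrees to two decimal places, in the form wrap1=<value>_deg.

wrap1=283.22_deg

crossed belt: β = asin((r1+r2)/C) = asin(29/37) = 51.6083°
wrap1 = wrap2 = π + 2β = 283.2167°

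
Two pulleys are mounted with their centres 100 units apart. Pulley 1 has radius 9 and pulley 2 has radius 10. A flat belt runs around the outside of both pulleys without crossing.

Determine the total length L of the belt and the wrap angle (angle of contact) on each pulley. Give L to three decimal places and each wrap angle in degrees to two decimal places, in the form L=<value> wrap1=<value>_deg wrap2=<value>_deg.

open belt: β = asin((r2−r1)/C) = asin(1/100) = 0.5730°
wrap1 = π − 2β = 178.8541°
wrap2 = π + 2β = 181.1459°
tangent length = C·cosβ = 99.9950
L = r1·wrap1 + r2·wrap2 + 2·C·cosβ = 9·3.1216 + 10·3.1616 + 2·99.9950 = 259.7003

L=259.700 wrap1=178.85_deg wrap2=181.15_deg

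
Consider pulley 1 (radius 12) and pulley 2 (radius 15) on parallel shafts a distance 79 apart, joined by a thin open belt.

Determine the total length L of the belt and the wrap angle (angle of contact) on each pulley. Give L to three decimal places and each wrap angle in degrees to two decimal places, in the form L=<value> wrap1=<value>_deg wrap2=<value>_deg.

open belt: β = asin((r2−r1)/C) = asin(3/79) = 2.1763°
wrap1 = π − 2β = 175.6474°
wrap2 = π + 2β = 184.3526°
tangent length = C·cosβ = 78.9430
L = r1·wrap1 + r2·wrap2 + 2·C·cosβ = 12·3.0656 + 15·3.2176 + 2·78.9430 = 242.9369

L=242.937 wrap1=175.65_deg wrap2=184.35_deg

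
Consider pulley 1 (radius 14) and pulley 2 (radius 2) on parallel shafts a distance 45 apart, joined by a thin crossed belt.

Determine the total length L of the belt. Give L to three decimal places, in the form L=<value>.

L=146.017

crossed belt: β = asin((r1+r2)/C) = asin(16/45) = 20.8275°
wrap1 = wrap2 = π + 2β = 221.6550°
tangent length = C·cosβ = 42.0595
L = (r1+r2)·wrap + 2·C·cosβ = 16·3.8686 + 2·42.0595 = 146.0167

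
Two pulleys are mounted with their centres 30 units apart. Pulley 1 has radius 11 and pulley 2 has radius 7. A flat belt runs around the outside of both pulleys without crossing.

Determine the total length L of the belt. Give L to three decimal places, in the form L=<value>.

open belt: β = asin((r2−r1)/C) = asin(-4/30) = -7.6623°
wrap1 = π − 2β = 195.3245°
wrap2 = π + 2β = 164.6755°
tangent length = C·cosβ = 29.7321
L = r1·wrap1 + r2·wrap2 + 2·C·cosβ = 11·3.4091 + 7·2.8741 + 2·29.7321 = 117.0828

L=117.083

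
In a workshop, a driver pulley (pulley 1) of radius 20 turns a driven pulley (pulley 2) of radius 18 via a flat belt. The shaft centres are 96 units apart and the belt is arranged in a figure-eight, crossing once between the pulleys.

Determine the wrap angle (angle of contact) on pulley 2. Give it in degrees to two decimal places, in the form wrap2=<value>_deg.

wrap2=226.64_deg

crossed belt: β = asin((r1+r2)/C) = asin(38/96) = 23.3180°
wrap1 = wrap2 = π + 2β = 226.6359°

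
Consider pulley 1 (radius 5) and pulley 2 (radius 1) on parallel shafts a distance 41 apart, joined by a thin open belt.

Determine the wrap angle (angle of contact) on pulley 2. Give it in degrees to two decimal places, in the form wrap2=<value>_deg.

wrap2=168.80_deg

open belt: β = asin((r2−r1)/C) = asin(-4/41) = -5.5987°
wrap1 = π − 2β = 191.1975°
wrap2 = π + 2β = 168.8025°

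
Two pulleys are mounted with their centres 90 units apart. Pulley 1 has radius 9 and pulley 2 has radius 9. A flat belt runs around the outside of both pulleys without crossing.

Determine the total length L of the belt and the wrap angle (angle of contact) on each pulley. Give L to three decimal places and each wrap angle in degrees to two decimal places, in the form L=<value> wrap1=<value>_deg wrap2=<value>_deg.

open belt: β = asin((r2−r1)/C) = asin(0/90) = 0.0000°
wrap1 = π − 2β = 180.0000°
wrap2 = π + 2β = 180.0000°
tangent length = C·cosβ = 90.0000
L = r1·wrap1 + r2·wrap2 + 2·C·cosβ = 9·3.1416 + 9·3.1416 + 2·90.0000 = 236.5487

L=236.549 wrap1=180.00_deg wrap2=180.00_deg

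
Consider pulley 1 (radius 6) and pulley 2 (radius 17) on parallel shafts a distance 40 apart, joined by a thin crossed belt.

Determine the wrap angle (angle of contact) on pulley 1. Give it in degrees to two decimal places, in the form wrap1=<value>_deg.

crossed belt: β = asin((r1+r2)/C) = asin(23/40) = 35.0996°
wrap1 = wrap2 = π + 2β = 250.1993°

wrap1=250.20_deg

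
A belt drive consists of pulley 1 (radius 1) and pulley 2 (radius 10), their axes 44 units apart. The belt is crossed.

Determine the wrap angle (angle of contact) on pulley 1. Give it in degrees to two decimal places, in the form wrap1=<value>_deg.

crossed belt: β = asin((r1+r2)/C) = asin(11/44) = 14.4775°
wrap1 = wrap2 = π + 2β = 208.9550°

wrap1=208.96_deg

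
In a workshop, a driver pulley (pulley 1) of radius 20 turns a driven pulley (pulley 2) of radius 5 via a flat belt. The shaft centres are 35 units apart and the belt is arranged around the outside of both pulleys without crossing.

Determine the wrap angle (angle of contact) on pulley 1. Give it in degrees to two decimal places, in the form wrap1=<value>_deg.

wrap1=230.75_deg

open belt: β = asin((r2−r1)/C) = asin(-15/35) = -25.3769°
wrap1 = π − 2β = 230.7539°
wrap2 = π + 2β = 129.2461°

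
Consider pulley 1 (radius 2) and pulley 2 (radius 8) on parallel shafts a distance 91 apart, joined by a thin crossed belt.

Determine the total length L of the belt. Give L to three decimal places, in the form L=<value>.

crossed belt: β = asin((r1+r2)/C) = asin(10/91) = 6.3090°
wrap1 = wrap2 = π + 2β = 192.6180°
tangent length = C·cosβ = 90.4489
L = (r1+r2)·wrap + 2·C·cosβ = 10·3.3618 + 2·90.4489 = 214.5159

L=214.516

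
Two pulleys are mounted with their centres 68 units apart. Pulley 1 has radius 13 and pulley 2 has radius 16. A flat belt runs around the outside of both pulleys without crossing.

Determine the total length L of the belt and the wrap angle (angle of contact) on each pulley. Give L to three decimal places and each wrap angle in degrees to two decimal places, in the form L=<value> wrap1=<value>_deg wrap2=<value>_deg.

open belt: β = asin((r2−r1)/C) = asin(3/68) = 2.5286°
wrap1 = π − 2β = 174.9428°
wrap2 = π + 2β = 185.0572°
tangent length = C·cosβ = 67.9338
L = r1·wrap1 + r2·wrap2 + 2·C·cosβ = 13·3.0533 + 16·3.2299 + 2·67.9338 = 227.2386

L=227.239 wrap1=174.94_deg wrap2=185.06_deg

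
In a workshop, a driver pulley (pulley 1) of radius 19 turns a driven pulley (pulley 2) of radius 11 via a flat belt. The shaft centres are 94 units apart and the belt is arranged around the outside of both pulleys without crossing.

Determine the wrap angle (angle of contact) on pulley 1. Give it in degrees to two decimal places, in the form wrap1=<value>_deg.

wrap1=189.76_deg

open belt: β = asin((r2−r1)/C) = asin(-8/94) = -4.8821°
wrap1 = π − 2β = 189.7643°
wrap2 = π + 2β = 170.2357°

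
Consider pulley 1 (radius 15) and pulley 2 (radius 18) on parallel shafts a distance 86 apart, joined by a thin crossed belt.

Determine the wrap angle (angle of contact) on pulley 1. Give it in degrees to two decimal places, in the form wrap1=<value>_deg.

wrap1=225.13_deg

crossed belt: β = asin((r1+r2)/C) = asin(33/86) = 22.5644°
wrap1 = wrap2 = π + 2β = 225.1287°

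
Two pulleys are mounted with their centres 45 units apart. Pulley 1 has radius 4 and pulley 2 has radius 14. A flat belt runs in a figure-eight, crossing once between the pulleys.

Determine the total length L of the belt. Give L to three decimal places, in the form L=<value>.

L=153.850

crossed belt: β = asin((r1+r2)/C) = asin(18/45) = 23.5782°
wrap1 = wrap2 = π + 2β = 227.1564°
tangent length = C·cosβ = 41.2432
L = (r1+r2)·wrap + 2·C·cosβ = 18·3.9646 + 2·41.2432 = 153.8496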